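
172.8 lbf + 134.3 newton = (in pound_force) 203. Check: 1 lbf = 4.4482216 N, so 172.8 lbf = 172.8 * 4.4482216 = 768.6527 N. 134.3 newton = 134.3 N. Sum: 768.6527 + 134.3 = 902.9527 N. 1 pound_force = 4.4482216 N, so 902.9527 N = 902.9527 / 4.4482216 = 202.99184 pound_force ≈ 203 pound_force (4 s.f.).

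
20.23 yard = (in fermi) 1 yard = 0.9144 m, so 20.23 yard = 20.23 * 0.9144 = 18.498312 m. 1 fermi = 1e-15 m, so 18.498312 m = 18.498312 / 1e-15 = 1.8498312e+16 fermi ≈ 1.85e+16 fermi (4 s.f.). Final answer: 1.85e+16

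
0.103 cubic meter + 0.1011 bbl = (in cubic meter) 0.103 cubic meter = 0.103 m^3. 1 bbl = 0.15898729 m^3, so 0.1011 bbl = 0.1011 * 0.15898729 = 0.016073616 m^3. Sum: 0.103 + 0.016073616 = 0.11907362 m^3. 0.11907362 m^3 = 0.11907362 cubic meter ≈ 0.1191 cubic meter (4 s.f.). Final answer: 0.1191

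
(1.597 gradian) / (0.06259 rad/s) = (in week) 1 gradian = 0.015707963 rad, so 1.597 gradian = 1.597 * 0.015707963 = 0.025085617 rad. 0.06259 rad/s is already in rad/s. Combine: 0.025085617 rad / 0.06259 rad/s = 0.40079274 s. 1 week = 604800 s, so 0.40079274 s = 0.40079274 / 604800 = 6.626864e-07 week ≈ 6.627e-07 week (4 s.f.). Final answer: 6.627e-07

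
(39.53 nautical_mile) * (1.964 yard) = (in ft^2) 1.415e+06. Check: 1 nautical_mile = 1852 m, so 39.53 nautical_mile = 39.53 * 1852 = 73209.56 m. 1 yard = 0.9144 m, so 1.964 yard = 1.964 * 0.9144 = 1.7958816 m. Combine: 73209.56 m * 1.7958816 m = 131475.7 m^2. 1 ft^2 = 0.09290304 m^2, so 131475.7 m^2 = 131475.7 / 0.09290304 = 1415192.7 ft^2 ≈ 1.415e+06 ft^2 (4 s.f.).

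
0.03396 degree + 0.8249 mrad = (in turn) 0.0002256. Check: 1 degree = 0.017453293 rad, so 0.03396 degree = 0.03396 * 0.017453293 = 0.00059271381 rad. 1 mrad = 0.001 rad, so 0.8249 mrad = 0.8249 * 0.001 = 0.0008249 rad. Sum: 0.00059271381 + 0.0008249 = 0.0014176138 rad. 1 turn = 6.2831853 rad, so 0.0014176138 rad = 0.0014176138 / 6.2831853 = 0.00022562025 turn ≈ 0.0002256 turn (4 s.f.).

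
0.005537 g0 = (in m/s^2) 1 g0 = 9.80665 m/s^2, so 0.005537 g0 = 0.005537 * 9.80665 = 0.054299421 m/s^2. Result: 0.054299421 m/s^2 ≈ 0.0543 m/s^2 (4 s.f.). Final answer: 0.0543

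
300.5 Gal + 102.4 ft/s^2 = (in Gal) 3422. Check: 1 Gal = 0.01 m/s^2, so 300.5 Gal = 300.5 * 0.01 = 3.005 m/s^2. 1 ft/s^2 = 0.3048 m/s^2, so 102.4 ft/s^2 = 102.4 * 0.3048 = 31.21152 m/s^2. Sum: 3.005 + 31.21152 = 34.21652 m/s^2. 1 Gal = 0.01 m/s^2, so 34.21652 m/s^2 = 34.21652 / 0.01 = 3421.652 Gal ≈ 3422 Gal (4 s.f.).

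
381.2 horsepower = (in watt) 1 horsepower = 745.69987 W, so 381.2 horsepower = 381.2 * 745.69987 = 284260.79 W. 284260.79 W = 284260.79 watt ≈ 2.843e+05 watt (4 s.f.). Final answer: 2.843e+05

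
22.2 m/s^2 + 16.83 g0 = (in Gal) 1.872e+04. Check: 22.2 m/s^2 is already in m/s^2. 1 g0 = 9.80665 m/s^2, so 16.83 g0 = 16.83 * 9.80665 = 165.04592 m/s^2. Sum: 22.2 + 165.04592 = 187.24592 m/s^2. 1 Gal = 0.01 m/s^2, so 187.24592 m/s^2 = 187.24592 / 0.01 = 18724.592 Gal ≈ 1.872e+04 Gal (4 s.f.).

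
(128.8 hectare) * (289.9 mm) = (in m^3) 1 hectare = 10000 m^2, so 128.8 hectare = 128.8 * 10000 = 1288000 m^2. 1 mm = 0.001 m, so 289.9 mm = 289.9 * 0.001 = 0.2899 m. Combine: 1288000 m^2 * 0.2899 m = 373391.2 m^3. Result: 373391.2 m^3 ≈ 3.734e+05 m^3 (4 s.f.). Final answer: 3.734e+05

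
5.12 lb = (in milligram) 1 lb = 0.45359237 kg, so 5.12 lb = 5.12 * 0.45359237 = 2.3223929 kg. 1 milligram = 1e-06 kg, so 2.3223929 kg = 2.3223929 / 1e-06 = 2322392.9 milligram ≈ 2.322e+06 milligram (4 s.f.). Final answer: 2.322e+06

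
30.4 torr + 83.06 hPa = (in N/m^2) 1.236e+04. Check: 1 torr = 133.32237 Pa, so 30.4 torr = 30.4 * 133.32237 = 4053 Pa. 1 hPa = 100 Pa, so 83.06 hPa = 83.06 * 100 = 8306 Pa. Sum: 4053 + 8306 = 12359 Pa. 12359 Pa = 12359 N/m^2 ≈ 1.236e+04 N/m^2 (4 s.f.).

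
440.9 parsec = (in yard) 1 parsec = 3.0856776e+16 m, so 440.9 parsec = 440.9 * 3.0856776e+16 = 1.3604752e+19 m. 1 yard = 0.9144 m, so 1.3604752e+19 m = 1.3604752e+19 / 0.9144 = 1.4878338e+19 yard ≈ 1.488e+19 yard (4 s.f.). Final answer: 1.488e+19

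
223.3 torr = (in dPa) 1 torr = 133.32237 Pa, so 223.3 torr = 223.3 * 133.32237 = 29770.885 Pa. 1 dPa = 0.1 Pa, so 29770.885 Pa = 29770.885 / 0.1 = 297708.85 dPa ≈ 2.977e+05 dPa (4 s.f.). Final answer: 2.977e+05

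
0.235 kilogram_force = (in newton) 1 kilogram_force = 9.80665 N, so 0.235 kilogram_force = 0.235 * 9.80665 = 2.3045627 N. 2.3045627 N = 2.3045627 newton ≈ 2.305 newton (4 s.f.). Final answer: 2.305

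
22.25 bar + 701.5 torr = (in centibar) 1 bar = 100000 Pa, so 22.25 bar = 22.25 * 100000 = 2225000 Pa. 1 torr = 133.32237 Pa, so 701.5 torr = 701.5 * 133.32237 = 93525.641 Pa. Sum: 2225000 + 93525.641 = 2318525.6 Pa. 1 centibar = 1000 Pa, so 2318525.6 Pa = 2318525.6 / 1000 = 2318.5256 centibar ≈ 2319 centibar (4 s.f.). Final answer: 2319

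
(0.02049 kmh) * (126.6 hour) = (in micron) 1 kmh = 0.27777778 m/s, so 0.02049 kmh = 0.02049 * 0.27777778 = 0.0056916667 m/s. 1 hour = 3600 s, so 126.6 hour = 126.6 * 3600 = 455760 s. Combine: 0.0056916667 m/s * 455760 s = 2594.034 m. 1 micron = 1e-06 m, so 2594.034 m = 2594.034 / 1e-06 = 2.594034e+09 micron ≈ 2.594e+09 micron (4 s.f.). Final answer: 2.594e+09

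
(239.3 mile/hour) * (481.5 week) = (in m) 3.115e+10. Check: 1 mile/hour = 0.44704 m/s, so 239.3 mile/hour = 239.3 * 0.44704 = 106.97667 m/s. 1 week = 604800 s, so 481.5 week = 481.5 * 604800 = 2.912112e+08 s. Combine: 106.97667 m/s * 2.912112e+08 s = 3.1152805e+10 m. Result: 3.1152805e+10 m ≈ 3.115e+10 m (4 s.f.).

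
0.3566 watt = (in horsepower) 0.3566 watt = 0.3566 W. 1 horsepower = 745.69987 W, so 0.3566 W = 0.3566 / 745.69987 = 0.00047820848 horsepower ≈ 0.0004782 horsepower (4 s.f.). Final answer: 0.0004782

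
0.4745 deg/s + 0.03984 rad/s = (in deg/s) 1 deg/s = 0.017453293 rad/s, so 0.4745 deg/s = 0.4745 * 0.017453293 = 0.0082815873 rad/s. 0.03984 rad/s is already in rad/s. Sum: 0.0082815873 + 0.03984 = 0.048121587 rad/s. 1 deg/s = 0.017453293 rad/s, so 0.048121587 rad/s = 0.048121587 / 0.017453293 = 2.7571639 deg/s ≈ 2.757 deg/s (4 s.f.). Final answer: 2.757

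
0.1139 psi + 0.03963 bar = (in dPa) 1 psi = 6894.7573 Pa, so 0.1139 psi = 0.1139 * 6894.7573 = 785.31286 Pa. 1 bar = 100000 Pa, so 0.03963 bar = 0.03963 * 100000 = 3963 Pa. Sum: 785.31286 + 3963 = 4748.3129 Pa. 1 dPa = 0.1 Pa, so 4748.3129 Pa = 4748.3129 / 0.1 = 47483.129 dPa ≈ 4.748e+04 dPa (4 s.f.). Final answer: 4.748e+04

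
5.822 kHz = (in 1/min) 3.493e+05. Check: 1 kHz = 1000 Hz, so 5.822 kHz = 5.822 * 1000 = 5822 Hz. 1 1/min = 0.016666667 Hz, so 5822 Hz = 5822 / 0.016666667 = 349320 1/min ≈ 3.493e+05 1/min (4 s.f.).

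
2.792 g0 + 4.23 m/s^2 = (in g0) 3.223. Check: 1 g0 = 9.80665 m/s^2, so 2.792 g0 = 2.792 * 9.80665 = 27.380167 m/s^2. 4.23 m/s^2 is already in m/s^2. Sum: 27.380167 + 4.23 = 31.610167 m/s^2. 1 g0 = 9.80665 m/s^2, so 31.610167 m/s^2 = 31.610167 / 9.80665 = 3.22334 g0 ≈ 3.223 g0 (4 s.f.).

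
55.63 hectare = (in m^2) 1 hectare = 10000 m^2, so 55.63 hectare = 55.63 * 10000 = 556300 m^2. Result: 556300 m^2 ≈ 5.563e+05 m^2 (4 s.f.). Final answer: 5.563e+05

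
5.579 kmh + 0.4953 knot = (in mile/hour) 4.037. Check: 1 kmh = 0.27777778 m/s, so 5.579 kmh = 5.579 * 0.27777778 = 1.5497222 m/s. 1 knot = 0.51444444 m/s, so 0.4953 knot = 0.4953 * 0.51444444 = 0.25480433 m/s. Sum: 1.5497222 + 0.25480433 = 1.8045266 m/s. 1 mile/hour = 0.44704 m/s, so 1.8045266 m/s = 1.8045266 / 0.44704 = 4.0366109 mile/hour ≈ 4.037 mile/hour (4 s.f.).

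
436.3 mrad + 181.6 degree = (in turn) 0.5739. Check: 1 mrad = 0.001 rad, so 436.3 mrad = 436.3 * 0.001 = 0.4363 rad. 1 degree = 0.017453293 rad, so 181.6 degree = 181.6 * 0.017453293 = 3.1695179 rad. Sum: 0.4363 + 3.1695179 = 3.6058179 rad. 1 turn = 6.2831853 rad, so 3.6058179 rad = 3.6058179 / 6.2831853 = 0.57388375 turn ≈ 0.5739 turn (4 s.f.).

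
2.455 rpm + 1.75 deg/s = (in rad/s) 0.2876. Check: 1 rpm = 0.10471976 rad/s, so 2.455 rpm = 2.455 * 0.10471976 = 0.257087 rad/s. 1 deg/s = 0.017453293 rad/s, so 1.75 deg/s = 1.75 * 0.017453293 = 0.030543262 rad/s. Sum: 0.257087 + 0.030543262 = 0.28763026 rad/s. Result: 0.28763026 rad/s ≈ 0.2876 rad/s (4 s.f.).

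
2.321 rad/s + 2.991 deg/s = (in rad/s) 2.373. Check: 2.321 rad/s is already in rad/s. 1 deg/s = 0.017453293 rad/s, so 2.991 deg/s = 2.991 * 0.017453293 = 0.052202798 rad/s. Sum: 2.321 + 0.052202798 = 2.3732028 rad/s. Result: 2.3732028 rad/s ≈ 2.373 rad/s (4 s.f.).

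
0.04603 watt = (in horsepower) 6.173e-05. Check: 0.04603 watt = 0.04603 W. 1 horsepower = 745.69987 W, so 0.04603 W = 0.04603 / 745.69987 = 6.1727247e-05 horsepower ≈ 6.173e-05 horsepower (4 s.f.).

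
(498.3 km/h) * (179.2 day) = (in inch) 1 km/h = 0.27777778 m/s, so 498.3 km/h = 498.3 * 0.27777778 = 138.41667 m/s. 1 day = 86400 s, so 179.2 day = 179.2 * 86400 = 15482880 s. Combine: 138.41667 m/s * 15482880 s = 2.1430886e+09 m. 1 inch = 0.0254 m, so 2.1430886e+09 m = 2.1430886e+09 / 0.0254 = 8.4373569e+10 inch ≈ 8.437e+10 inch (4 s.f.). Final answer: 8.437e+10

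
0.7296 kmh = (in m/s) 0.2027. Check: 1 kmh = 0.27777778 m/s, so 0.7296 kmh = 0.7296 * 0.27777778 = 0.20266667 m/s. Result: 0.20266667 m/s ≈ 0.2027 m/s (4 s.f.).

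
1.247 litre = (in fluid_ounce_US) 42.17. Check: 1 litre = 0.001 m^3, so 1.247 litre = 1.247 * 0.001 = 0.001247 m^3. 1 fluid_ounce_US = 2.957353e-05 m^3, so 0.001247 m^3 = 0.001247 / 2.957353e-05 = 42.166086 fluid_ounce_US ≈ 42.17 fluid_ounce_US (4 s.f.).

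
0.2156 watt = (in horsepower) 0.0002891. Check: 0.2156 watt = 0.2156 W. 1 horsepower = 745.69987 W, so 0.2156 W = 0.2156 / 745.69987 = 0.00028912436 horsepower ≈ 0.0002891 horsepower (4 s.f.).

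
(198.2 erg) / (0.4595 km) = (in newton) 1 erg = 1e-07 J, so 198.2 erg = 198.2 * 1e-07 = 1.982e-05 J. 1 km = 1000 m, so 0.4595 km = 0.4595 * 1000 = 459.5 m. Combine: 1.982e-05 J / 459.5 m = 4.3133841e-08 N. 4.3133841e-08 N = 4.3133841e-08 newton ≈ 4.313e-08 newton (4 s.f.). Final answer: 4.313e-08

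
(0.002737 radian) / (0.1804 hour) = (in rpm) 4.024e-05. Check: 0.002737 radian = 0.002737 rad. 1 hour = 3600 s, so 0.1804 hour = 0.1804 * 3600 = 649.44 s. Combine: 0.002737 rad / 649.44 s = 4.2144001e-06 rad/s. 1 rpm = 0.10471976 rad/s, so 4.2144001e-06 rad/s = 4.2144001e-06 / 0.10471976 = 4.0244556e-05 rpm ≈ 4.024e-05 rpm (4 s.f.).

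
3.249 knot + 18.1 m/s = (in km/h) 1 knot = 0.51444444 m/s, so 3.249 knot = 3.249 * 0.51444444 = 1.67143 m/s. 18.1 m/s is already in m/s. Sum: 1.67143 + 18.1 = 19.77143 m/s. 1 km/h = 0.27777778 m/s, so 19.77143 m/s = 19.77143 / 0.27777778 = 71.177148 km/h ≈ 71.18 km/h (4 s.f.). Final answer: 71.18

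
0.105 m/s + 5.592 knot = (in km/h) 10.73. Check: 0.105 m/s is already in m/s. 1 knot = 0.51444444 m/s, so 5.592 knot = 5.592 * 0.51444444 = 2.8767733 m/s. Sum: 0.105 + 2.8767733 = 2.9817733 m/s. 1 km/h = 0.27777778 m/s, so 2.9817733 m/s = 2.9817733 / 0.27777778 = 10.734384 km/h ≈ 10.73 km/h (4 s.f.).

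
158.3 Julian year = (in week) 8260. Check: 1 Julian year = 31557600 s, so 158.3 Julian year = 158.3 * 31557600 = 4.9955681e+09 s. 1 week = 604800 s, so 4.9955681e+09 s = 4.9955681e+09 / 604800 = 8259.8679 week ≈ 8260 week (4 s.f.).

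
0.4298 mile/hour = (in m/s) 0.1921. Check: 1 mile/hour = 0.44704 m/s, so 0.4298 mile/hour = 0.4298 * 0.44704 = 0.19213779 m/s. Result: 0.19213779 m/s ≈ 0.1921 m/s (4 s.f.).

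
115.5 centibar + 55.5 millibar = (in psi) 17.56. Check: 1 centibar = 1000 Pa, so 115.5 centibar = 115.5 * 1000 = 115500 Pa. 1 millibar = 100 Pa, so 55.5 millibar = 55.5 * 100 = 5550 Pa. Sum: 115500 + 5550 = 121050 Pa. 1 psi = 6894.7573 Pa, so 121050 Pa = 121050 / 6894.7573 = 17.556818 psi ≈ 17.56 psi (4 s.f.).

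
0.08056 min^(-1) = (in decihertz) 1 min^(-1) = 0.016666667 Hz, so 0.08056 min^(-1) = 0.08056 * 0.016666667 = 0.0013426667 Hz. 1 decihertz = 0.1 Hz, so 0.0013426667 Hz = 0.0013426667 / 0.1 = 0.013426667 decihertz ≈ 0.01343 decihertz (4 s.f.). Final answer: 0.01343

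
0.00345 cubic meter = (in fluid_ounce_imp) 0.00345 cubic meter = 0.00345 m^3. 1 fluid_ounce_imp = 2.8413063e-05 m^3, so 0.00345 m^3 = 0.00345 / 2.8413063e-05 = 121.42303 fluid_ounce_imp ≈ 121.4 fluid_ounce_imp (4 s.f.). Final answer: 121.4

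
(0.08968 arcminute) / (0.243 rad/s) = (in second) 1 arcminute = 0.00029088821 rad, so 0.08968 arcminute = 0.08968 * 0.00029088821 = 2.6086855e-05 rad. 0.243 rad/s is already in rad/s. Combine: 2.6086855e-05 rad / 0.243 rad/s = 0.00010735331 s. 0.00010735331 s = 0.00010735331 second ≈ 0.0001074 second (4 s.f.). Final answer: 0.0001074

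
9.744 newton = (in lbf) 9.744 newton = 9.744 N. 1 lbf = 4.4482216 N, so 9.744 N = 9.744 / 4.4482216 = 2.1905383 lbf ≈ 2.191 lbf (4 s.f.). Final answer: 2.191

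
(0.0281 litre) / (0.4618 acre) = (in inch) 5.92e-07. Check: 1 litre = 0.001 m^3, so 0.0281 litre = 0.0281 * 0.001 = 2.81e-05 m^3. 1 acre = 4046.8564 m^2, so 0.4618 acre = 0.4618 * 4046.8564 = 1868.8383 m^2. Combine: 2.81e-05 m^3 / 1868.8383 m^2 = 1.5036079e-08 m. 1 inch = 0.0254 m, so 1.5036079e-08 m = 1.5036079e-08 / 0.0254 = 5.9197161e-07 inch ≈ 5.92e-07 inch (4 s.f.).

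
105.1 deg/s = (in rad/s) 1.834. Check: 1 deg/s = 0.017453293 rad/s, so 105.1 deg/s = 105.1 * 0.017453293 = 1.834341 rad/s. Result: 1.834341 rad/s ≈ 1.834 rad/s (4 s.f.).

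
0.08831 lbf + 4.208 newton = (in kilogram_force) 1 lbf = 4.4482216 N, so 0.08831 lbf = 0.08831 * 4.4482216 = 0.39282245 N. 4.208 newton = 4.208 N. Sum: 0.39282245 + 4.208 = 4.6008225 N. 1 kilogram_force = 9.80665 N, so 4.6008225 N = 4.6008225 / 9.80665 = 0.46915332 kilogram_force ≈ 0.4692 kilogram_force (4 s.f.). Final answer: 0.4692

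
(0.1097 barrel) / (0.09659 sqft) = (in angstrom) 1.944e+10. Check: 1 barrel = 0.15898729 m^3, so 0.1097 barrel = 0.1097 * 0.15898729 = 0.017440906 m^3. 1 sqft = 0.09290304 m^2, so 0.09659 sqft = 0.09659 * 0.09290304 = 0.0089735046 m^2. Combine: 0.017440906 m^3 / 0.0089735046 m^2 = 1.9436003 m. 1 angstrom = 1e-10 m, so 1.9436003 m = 1.9436003 / 1e-10 = 1.9436003e+10 angstrom ≈ 1.944e+10 angstrom (4 s.f.).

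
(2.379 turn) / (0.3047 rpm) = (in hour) 1 turn = 6.2831853 rad, so 2.379 turn = 2.379 * 6.2831853 = 14.947698 rad. 1 rpm = 0.10471976 rad/s, so 0.3047 rpm = 0.3047 * 0.10471976 = 0.031908109 rad/s. Combine: 14.947698 rad / 0.031908109 rad/s = 468.46078 s. 1 hour = 3600 s, so 468.46078 s = 468.46078 / 3600 = 0.13012799 hour ≈ 0.1301 hour (4 s.f.). Final answer: 0.1301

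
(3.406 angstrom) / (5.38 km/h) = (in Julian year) 7.222e-18. Check: 1 angstrom = 1e-10 m, so 3.406 angstrom = 3.406 * 1e-10 = 3.406e-10 m. 1 km/h = 0.27777778 m/s, so 5.38 km/h = 5.38 * 0.27777778 = 1.4944444 m/s. Combine: 3.406e-10 m / 1.4944444 m/s = 2.2791078e-10 s. 1 Julian year = 31557600 s, so 2.2791078e-10 s = 2.2791078e-10 / 31557600 = 7.2220568e-18 Julian year ≈ 7.222e-18 Julian year (4 s.f.).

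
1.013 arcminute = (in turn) 4.69e-05. Check: 1 arcminute = 0.00029088821 rad, so 1.013 arcminute = 1.013 * 0.00029088821 = 0.00029466976 rad. 1 turn = 6.2831853 rad, so 0.00029466976 rad = 0.00029466976 / 6.2831853 = 4.6898148e-05 turn ≈ 4.69e-05 turn (4 s.f.).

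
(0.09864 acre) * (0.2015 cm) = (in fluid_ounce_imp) 1 acre = 4046.8564 m^2, so 0.09864 acre = 0.09864 * 4046.8564 = 399.18192 m^2. 1 cm = 0.01 m, so 0.2015 cm = 0.2015 * 0.01 = 0.002015 m. Combine: 399.18192 m^2 * 0.002015 m = 0.80435156 m^3. 1 fluid_ounce_imp = 2.8413063e-05 m^3, so 0.80435156 m^3 = 0.80435156 / 2.8413063e-05 = 28309.217 fluid_ounce_imp ≈ 2.831e+04 fluid_ounce_imp (4 s.f.). Final answer: 2.831e+04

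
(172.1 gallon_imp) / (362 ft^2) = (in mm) 23.26. Check: 1 gallon_imp = 0.00454609 m^3, so 172.1 gallon_imp = 172.1 * 0.00454609 = 0.78238209 m^3. 1 ft^2 = 0.09290304 m^2, so 362 ft^2 = 362 * 0.09290304 = 33.6309 m^2. Combine: 0.78238209 m^3 / 33.6309 m^2 = 0.023263787 m. 1 mm = 0.001 m, so 0.023263787 m = 0.023263787 / 0.001 = 23.263787 mm ≈ 23.26 mm (4 s.f.).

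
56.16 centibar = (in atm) 1 centibar = 1000 Pa, so 56.16 centibar = 56.16 * 1000 = 56160 Pa. 1 atm = 101325 Pa, so 56160 Pa = 56160 / 101325 = 0.55425611 atm ≈ 0.5543 atm (4 s.f.). Final answer: 0.5543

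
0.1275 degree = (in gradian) 0.1417. Check: 1 degree = 0.017453293 rad, so 0.1275 degree = 0.1275 * 0.017453293 = 0.0022252948 rad. 1 gradian = 0.015707963 rad, so 0.0022252948 rad = 0.0022252948 / 0.015707963 = 0.14166667 gradian ≈ 0.1417 gradian (4 s.f.).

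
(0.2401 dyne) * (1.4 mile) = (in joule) 0.00541. Check: 1 dyne = 1e-05 N, so 0.2401 dyne = 0.2401 * 1e-05 = 2.401e-06 N. 1 mile = 1609.344 m, so 1.4 mile = 1.4 * 1609.344 = 2253.0816 m. Combine: 2.401e-06 N * 2253.0816 m = 0.0054096489 J. 0.0054096489 J = 0.0054096489 joule ≈ 0.00541 joule (4 s.f.).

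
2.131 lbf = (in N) 1 lbf = 4.4482216 N, so 2.131 lbf = 2.131 * 4.4482216 = 9.4791603 N. Result: 9.4791603 N ≈ 9.479 N (4 s.f.). Final answer: 9.479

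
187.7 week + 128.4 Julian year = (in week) 6887. Check: 1 week = 604800 s, so 187.7 week = 187.7 * 604800 = 1.1352096e+08 s. 1 Julian year = 31557600 s, so 128.4 Julian year = 128.4 * 31557600 = 4.0519958e+09 s. Sum: 1.1352096e+08 + 4.0519958e+09 = 4.1655168e+09 s. 1 week = 604800 s, so 4.1655168e+09 s = 4.1655168e+09 / 604800 = 6887.4286 week ≈ 6887 week (4 s.f.).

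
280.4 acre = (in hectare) 1 acre = 4046.8564 m^2, so 280.4 acre = 280.4 * 4046.8564 = 1134738.5 m^2. 1 hectare = 10000 m^2, so 1134738.5 m^2 = 1134738.5 / 10000 = 113.47385 hectare ≈ 113.5 hectare (4 s.f.). Final answer: 113.5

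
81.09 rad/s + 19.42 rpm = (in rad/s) 83.12. Check: 81.09 rad/s is already in rad/s. 1 rpm = 0.10471976 rad/s, so 19.42 rpm = 19.42 * 0.10471976 = 2.0336576 rad/s. Sum: 81.09 + 2.0336576 = 83.123658 rad/s. Result: 83.123658 rad/s ≈ 83.12 rad/s (4 s.f.).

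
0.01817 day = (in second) 1570. Check: 1 day = 86400 s, so 0.01817 day = 0.01817 * 86400 = 1569.888 s. 1569.888 s = 1569.888 second ≈ 1570 second (4 s.f.).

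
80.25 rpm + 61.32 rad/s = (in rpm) 1 rpm = 0.10471976 rad/s, so 80.25 rpm = 80.25 * 0.10471976 = 8.4037603 rad/s. 61.32 rad/s is already in rad/s. Sum: 8.4037603 + 61.32 = 69.72376 rad/s. 1 rpm = 0.10471976 rad/s, so 69.72376 rad/s = 69.72376 / 0.10471976 = 665.81287 rpm ≈ 665.8 rpm (4 s.f.). Final answer: 665.8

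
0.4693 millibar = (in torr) 0.352. Check: 1 millibar = 100 Pa, so 0.4693 millibar = 0.4693 * 100 = 46.93 Pa. 1 torr = 133.32237 Pa, so 46.93 Pa = 46.93 / 133.32237 = 0.35200395 torr ≈ 0.352 torr (4 s.f.).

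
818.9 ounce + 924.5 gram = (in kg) 1 ounce = 0.028349523 kg, so 818.9 ounce = 818.9 * 0.028349523 = 23.215424 kg. 1 gram = 0.001 kg, so 924.5 gram = 924.5 * 0.001 = 0.9245 kg. Sum: 23.215424 + 0.9245 = 24.139924 kg. Result: 24.139924 kg ≈ 24.14 kg (4 s.f.). Final answer: 24.14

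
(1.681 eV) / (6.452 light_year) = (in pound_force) 1 eV = 1.6021766e-19 J, so 1.681 eV = 1.681 * 1.6021766e-19 = 2.6932589e-19 J. 1 light_year = 9.4607305e+15 m, so 6.452 light_year = 6.452 * 9.4607305e+15 = 6.1040633e+16 m. Combine: 2.6932589e-19 J / 6.1040633e+16 m = 4.4122395e-36 N. 1 pound_force = 4.4482216 N, so 4.4122395e-36 N = 4.4122395e-36 / 4.4482216 = 9.919109e-37 pound_force ≈ 9.919e-37 pound_force (4 s.f.). Final answer: 9.919e-37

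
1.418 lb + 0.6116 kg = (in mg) 1.255e+06. Check: 1 lb = 0.45359237 kg, so 1.418 lb = 1.418 * 0.45359237 = 0.64319398 kg. 0.6116 kg is already in kg. Sum: 0.64319398 + 0.6116 = 1.254794 kg. 1 mg = 1e-06 kg, so 1.254794 kg = 1.254794 / 1e-06 = 1254794 mg ≈ 1.255e+06 mg (4 s.f.).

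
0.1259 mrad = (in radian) 1 mrad = 0.001 rad, so 0.1259 mrad = 0.1259 * 0.001 = 0.0001259 rad. 0.0001259 rad = 0.0001259 radian. Final answer: 0.0001259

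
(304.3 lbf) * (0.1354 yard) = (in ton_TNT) 1 lbf = 4.4482216 N, so 304.3 lbf = 304.3 * 4.4482216 = 1353.5938 N. 1 yard = 0.9144 m, so 0.1354 yard = 0.1354 * 0.9144 = 0.12380976 m. Combine: 1353.5938 N * 0.12380976 m = 167.58813 J. 1 ton_TNT = 4.184e+09 J, so 167.58813 J = 167.58813 / 4.184e+09 = 4.0054524e-08 ton_TNT ≈ 4.005e-08 ton_TNT (4 s.f.). Final answer: 4.005e-08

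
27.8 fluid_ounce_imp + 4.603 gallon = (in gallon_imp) 4.007. Check: 1 fluid_ounce_imp = 2.8413063e-05 m^3, so 27.8 fluid_ounce_imp = 27.8 * 2.8413063e-05 = 0.00078988314 m^3. 1 gallon = 0.0037854118 m^3, so 4.603 gallon = 4.603 * 0.0037854118 = 0.01742425 m^3. Sum: 0.00078988314 + 0.01742425 = 0.018214134 m^3. 1 gallon_imp = 0.00454609 m^3, so 0.018214134 m^3 = 0.018214134 / 0.00454609 = 4.0065493 gallon_imp ≈ 4.007 gallon_imp (4 s.f.).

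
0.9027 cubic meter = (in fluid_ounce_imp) 0.9027 cubic meter = 0.9027 m^3. 1 fluid_ounce_imp = 2.8413063e-05 m^3, so 0.9027 m^3 = 0.9027 / 2.8413063e-05 = 31770.598 fluid_ounce_imp ≈ 3.177e+04 fluid_ounce_imp (4 s.f.). Final answer: 3.177e+04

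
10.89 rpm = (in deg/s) 65.34. Check: 1 rpm = 0.10471976 rad/s, so 10.89 rpm = 10.89 * 0.10471976 = 1.1403981 rad/s. 1 deg/s = 0.017453293 rad/s, so 1.1403981 rad/s = 1.1403981 / 0.017453293 = 65.34 deg/s.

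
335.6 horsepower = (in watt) 2.503e+05. Check: 1 horsepower = 745.69987 W, so 335.6 horsepower = 335.6 * 745.69987 = 250256.88 W. 250256.88 W = 250256.88 watt ≈ 2.503e+05 watt (4 s.f.).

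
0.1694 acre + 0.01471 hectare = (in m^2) 832.6. Check: 1 acre = 4046.8564 m^2, so 0.1694 acre = 0.1694 * 4046.8564 = 685.53748 m^2. 1 hectare = 10000 m^2, so 0.01471 hectare = 0.01471 * 10000 = 147.1 m^2. Sum: 685.53748 + 147.1 = 832.63748 m^2. Result: 832.63748 m^2 ≈ 832.6 m^2 (4 s.f.).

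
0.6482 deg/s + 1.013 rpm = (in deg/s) 6.726. Check: 1 deg/s = 0.017453293 rad/s, so 0.6482 deg/s = 0.6482 * 0.017453293 = 0.011313224 rad/s. 1 rpm = 0.10471976 rad/s, so 1.013 rpm = 1.013 * 0.10471976 = 0.10608111 rad/s. Sum: 0.011313224 + 0.10608111 = 0.11739434 rad/s. 1 deg/s = 0.017453293 rad/s, so 0.11739434 rad/s = 0.11739434 / 0.017453293 = 6.7262 deg/s ≈ 6.726 deg/s (4 s.f.).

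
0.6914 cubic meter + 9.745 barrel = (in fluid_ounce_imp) 7.886e+04. Check: 0.6914 cubic meter = 0.6914 m^3. 1 barrel = 0.15898729 m^3, so 9.745 barrel = 9.745 * 0.15898729 = 1.5493312 m^3. Sum: 0.6914 + 1.5493312 = 2.2407312 m^3. 1 fluid_ounce_imp = 2.8413063e-05 m^3, so 2.2407312 m^3 = 2.2407312 / 2.8413063e-05 = 78862.713 fluid_ounce_imp ≈ 7.886e+04 fluid_ounce_imp (4 s.f.).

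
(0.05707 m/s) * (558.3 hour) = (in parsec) 0.05707 m/s is already in m/s. 1 hour = 3600 s, so 558.3 hour = 558.3 * 3600 = 2009880 s. Combine: 0.05707 m/s * 2009880 s = 114703.85 m. 1 parsec = 3.0856776e+16 m, so 114703.85 m = 114703.85 / 3.0856776e+16 = 3.7172987e-12 parsec ≈ 3.717e-12 parsec (4 s.f.). Final answer: 3.717e-12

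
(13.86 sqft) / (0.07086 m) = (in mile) 1 sqft = 0.09290304 m^2, so 13.86 sqft = 13.86 * 0.09290304 = 1.2876361 m^2. 0.07086 m is already in m. Combine: 1.2876361 m^2 / 0.07086 m = 18.171551 m. 1 mile = 1609.344 m, so 18.171551 m = 18.171551 / 1609.344 = 0.011291279 mile ≈ 0.01129 mile (4 s.f.). Final answer: 0.01129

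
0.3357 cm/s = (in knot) 0.006525. Check: 1 cm/s = 0.01 m/s, so 0.3357 cm/s = 0.3357 * 0.01 = 0.003357 m/s. 1 knot = 0.51444444 m/s, so 0.003357 m/s = 0.003357 / 0.51444444 = 0.006525486 knot ≈ 0.006525 knot (4 s.f.).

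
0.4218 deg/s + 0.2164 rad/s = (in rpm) 1 deg/s = 0.017453293 rad/s, so 0.4218 deg/s = 0.4218 * 0.017453293 = 0.0073617988 rad/s. 0.2164 rad/s is already in rad/s. Sum: 0.0073617988 + 0.2164 = 0.2237618 rad/s. 1 rpm = 0.10471976 rad/s, so 0.2237618 rad/s = 0.2237618 / 0.10471976 = 2.1367678 rpm ≈ 2.137 rpm (4 s.f.). Final answer: 2.137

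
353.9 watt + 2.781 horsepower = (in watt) 2428. Check: 353.9 watt = 353.9 W. 1 horsepower = 745.69987 W, so 2.781 horsepower = 2.781 * 745.69987 = 2073.7913 W. Sum: 353.9 + 2073.7913 = 2427.6913 W. 2427.6913 W = 2427.6913 watt ≈ 2428 watt (4 s.f.).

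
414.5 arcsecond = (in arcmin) 6.908. Check: 1 arcsecond = 4.8481368e-06 rad, so 414.5 arcsecond = 414.5 * 4.8481368e-06 = 0.0020095527 rad. 1 arcmin = 0.00029088821 rad, so 0.0020095527 rad = 0.0020095527 / 0.00029088821 = 6.9083333 arcmin ≈ 6.908 arcmin (4 s.f.).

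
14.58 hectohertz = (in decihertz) 1 hectohertz = 100 Hz, so 14.58 hectohertz = 14.58 * 100 = 1458 Hz. 1 decihertz = 0.1 Hz, so 1458 Hz = 1458 / 0.1 = 14580 decihertz ≈ 1.458e+04 decihertz (4 s.f.). Final answer: 1.458e+04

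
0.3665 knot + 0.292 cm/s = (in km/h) 1 knot = 0.51444444 m/s, so 0.3665 knot = 0.3665 * 0.51444444 = 0.18854389 m/s. 1 cm/s = 0.01 m/s, so 0.292 cm/s = 0.292 * 0.01 = 0.00292 m/s. Sum: 0.18854389 + 0.00292 = 0.19146389 m/s. 1 km/h = 0.27777778 m/s, so 0.19146389 m/s = 0.19146389 / 0.27777778 = 0.68927 km/h ≈ 0.6893 km/h (4 s.f.). Final answer: 0.6893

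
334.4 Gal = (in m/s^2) 3.344. Check: 1 Gal = 0.01 m/s^2, so 334.4 Gal = 334.4 * 0.01 = 3.344 m/s^2. Result: 3.344 m/s^2.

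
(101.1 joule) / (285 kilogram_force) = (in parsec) 101.1 joule = 101.1 J. 1 kilogram_force = 9.80665 N, so 285 kilogram_force = 285 * 9.80665 = 2794.8953 N. Combine: 101.1 J / 2794.8953 N = 0.036173091 m. 1 parsec = 3.0856776e+16 m, so 0.036173091 m = 0.036173091 / 3.0856776e+16 = 1.17229e-18 parsec ≈ 1.172e-18 parsec (4 s.f.). Final answer: 1.172e-18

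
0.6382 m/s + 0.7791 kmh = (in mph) 1.912. Check: 0.6382 m/s is already in m/s. 1 kmh = 0.27777778 m/s, so 0.7791 kmh = 0.7791 * 0.27777778 = 0.21641667 m/s. Sum: 0.6382 + 0.21641667 = 0.85461667 m/s. 1 mph = 0.44704 m/s, so 0.85461667 m/s = 0.85461667 / 0.44704 = 1.911723 mph ≈ 1.912 mph (4 s.f.).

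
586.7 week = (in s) 3.548e+08. Check: 1 week = 604800 s, so 586.7 week = 586.7 * 604800 = 3.5483616e+08 s. Result: 3.5483616e+08 s ≈ 3.548e+08 s (4 s.f.).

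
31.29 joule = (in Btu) 31.29 joule = 31.29 J. 1 Btu = 1055.0559 J, so 31.29 J = 31.29 / 1055.0559 = 0.029657198 Btu ≈ 0.02966 Btu (4 s.f.). Final answer: 0.02966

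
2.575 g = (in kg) 0.002575. Check: 1 g = 0.001 kg, so 2.575 g = 2.575 * 0.001 = 0.002575 kg. Result: 0.002575 kg.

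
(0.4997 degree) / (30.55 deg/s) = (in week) 2.704e-08. Check: 1 degree = 0.017453293 rad, so 0.4997 degree = 0.4997 * 0.017453293 = 0.0087214103 rad. 1 deg/s = 0.017453293 rad/s, so 30.55 deg/s = 30.55 * 0.017453293 = 0.53319809 rad/s. Combine: 0.0087214103 rad / 0.53319809 rad/s = 0.016356792 s. 1 week = 604800 s, so 0.016356792 s = 0.016356792 / 604800 = 2.7044961e-08 week ≈ 2.704e-08 week (4 s.f.).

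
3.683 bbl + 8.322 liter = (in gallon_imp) 130.6. Check: 1 bbl = 0.15898729 m^3, so 3.683 bbl = 3.683 * 0.15898729 = 0.58555021 m^3. 1 liter = 0.001 m^3, so 8.322 liter = 8.322 * 0.001 = 0.008322 m^3. Sum: 0.58555021 + 0.008322 = 0.59387221 m^3. 1 gallon_imp = 0.00454609 m^3, so 0.59387221 m^3 = 0.59387221 / 0.00454609 = 130.63362 gallon_imp ≈ 130.6 gallon_imp (4 s.f.).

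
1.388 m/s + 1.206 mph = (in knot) 3.746. Check: 1.388 m/s is already in m/s. 1 mph = 0.44704 m/s, so 1.206 mph = 1.206 * 0.44704 = 0.53913024 m/s. Sum: 1.388 + 0.53913024 = 1.9271302 m/s. 1 knot = 0.51444444 m/s, so 1.9271302 m/s = 1.9271302 / 0.51444444 = 3.7460415 knot ≈ 3.746 knot (4 s.f.).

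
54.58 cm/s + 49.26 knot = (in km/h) 1 cm/s = 0.01 m/s, so 54.58 cm/s = 54.58 * 0.01 = 0.5458 m/s. 1 knot = 0.51444444 m/s, so 49.26 knot = 49.26 * 0.51444444 = 25.341533 m/s. Sum: 0.5458 + 25.341533 = 25.887333 m/s. 1 km/h = 0.27777778 m/s, so 25.887333 m/s = 25.887333 / 0.27777778 = 93.1944 km/h ≈ 93.19 km/h (4 s.f.). Final answer: 93.19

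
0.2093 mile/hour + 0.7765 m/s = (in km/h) 3.132. Check: 1 mile/hour = 0.44704 m/s, so 0.2093 mile/hour = 0.2093 * 0.44704 = 0.093565472 m/s. 0.7765 m/s is already in m/s. Sum: 0.093565472 + 0.7765 = 0.87006547 m/s. 1 km/h = 0.27777778 m/s, so 0.87006547 m/s = 0.87006547 / 0.27777778 = 3.1322357 km/h ≈ 3.132 km/h (4 s.f.).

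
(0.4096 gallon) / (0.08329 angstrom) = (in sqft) 2.004e+09. Check: 1 gallon = 0.0037854118 m^3, so 0.4096 gallon = 0.4096 * 0.0037854118 = 0.0015505047 m^3. 1 angstrom = 1e-10 m, so 0.08329 angstrom = 0.08329 * 1e-10 = 8.329e-12 m. Combine: 0.0015505047 m^3 / 8.329e-12 m = 1.8615736e+08 m^2. 1 sqft = 0.09290304 m^2, so 1.8615736e+08 m^2 = 1.8615736e+08 / 0.09290304 = 2.0037812e+09 sqft ≈ 2.004e+09 sqft (4 s.f.).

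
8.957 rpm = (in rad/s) 1 rpm = 0.10471976 rad/s, so 8.957 rpm = 8.957 * 0.10471976 = 0.93797485 rad/s. Result: 0.93797485 rad/s ≈ 0.938 rad/s (4 s.f.). Final answer: 0.938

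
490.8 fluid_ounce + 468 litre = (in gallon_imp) 1 fluid_ounce = 2.957353e-05 m^3, so 490.8 fluid_ounce = 490.8 * 2.957353e-05 = 0.014514688 m^3. 1 litre = 0.001 m^3, so 468 litre = 468 * 0.001 = 0.468 m^3. Sum: 0.014514688 + 0.468 = 0.48251469 m^3. 1 gallon_imp = 0.00454609 m^3, so 0.48251469 m^3 = 0.48251469 / 0.00454609 = 106.13839 gallon_imp ≈ 106.1 gallon_imp (4 s.f.). Final answer: 106.1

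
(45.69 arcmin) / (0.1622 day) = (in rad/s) 9.484e-07. Check: 1 arcmin = 0.00029088821 rad, so 45.69 arcmin = 45.69 * 0.00029088821 = 0.013290682 rad. 1 day = 86400 s, so 0.1622 day = 0.1622 * 86400 = 14014.08 s. Combine: 0.013290682 rad / 14014.08 s = 9.4838065e-07 rad/s. Result: 9.4838065e-07 rad/s ≈ 9.484e-07 rad/s (4 s.f.).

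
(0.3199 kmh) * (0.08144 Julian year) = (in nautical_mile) 1 kmh = 0.27777778 m/s, so 0.3199 kmh = 0.3199 * 0.27777778 = 0.088861111 m/s. 1 Julian year = 31557600 s, so 0.08144 Julian year = 0.08144 * 31557600 = 2570050.9 s. Combine: 0.088861111 m/s * 2570050.9 s = 228377.58 m. 1 nautical_mile = 1852 m, so 228377.58 m = 228377.58 / 1852 = 123.31403 nautical_mile ≈ 123.3 nautical_mile (4 s.f.). Final answer: 123.3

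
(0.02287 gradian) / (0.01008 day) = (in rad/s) 1 gradian = 0.015707963 rad, so 0.02287 gradian = 0.02287 * 0.015707963 = 0.00035924112 rad. 1 day = 86400 s, so 0.01008 day = 0.01008 * 86400 = 870.912 s. Combine: 0.00035924112 rad / 870.912 s = 4.1248843e-07 rad/s. Result: 4.1248843e-07 rad/s ≈ 4.125e-07 rad/s (4 s.f.). Final answer: 4.125e-07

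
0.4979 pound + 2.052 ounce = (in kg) 0.284. Check: 1 pound = 0.45359237 kg, so 0.4979 pound = 0.4979 * 0.45359237 = 0.22584364 kg. 1 ounce = 0.028349523 kg, so 2.052 ounce = 2.052 * 0.028349523 = 0.058173221 kg. Sum: 0.22584364 + 0.058173221 = 0.28401686 kg. Result: 0.28401686 kg ≈ 0.284 kg (4 s.f.).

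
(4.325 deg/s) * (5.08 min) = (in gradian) 1 deg/s = 0.017453293 rad/s, so 4.325 deg/s = 4.325 * 0.017453293 = 0.07548549 rad/s. 1 min = 60 s, so 5.08 min = 5.08 * 60 = 304.8 s. Combine: 0.07548549 rad/s * 304.8 s = 23.007977 rad. 1 gradian = 0.015707963 rad, so 23.007977 rad = 23.007977 / 0.015707963 = 1464.7333 gradian ≈ 1465 gradian (4 s.f.). Final answer: 1465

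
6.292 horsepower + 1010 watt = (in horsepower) 1 horsepower = 745.69987 W, so 6.292 horsepower = 6.292 * 745.69987 = 4691.9436 W. 1010 watt = 1010 W. Sum: 4691.9436 + 1010 = 5701.9436 W. 1 horsepower = 745.69987 W, so 5701.9436 W = 5701.9436 / 745.69987 = 7.6464323 horsepower ≈ 7.646 horsepower (4 s.f.). Final answer: 7.646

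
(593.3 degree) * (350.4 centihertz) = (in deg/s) 1 degree = 0.017453293 rad, so 593.3 degree = 593.3 * 0.017453293 = 10.355038 rad. 1 centihertz = 0.01 Hz, so 350.4 centihertz = 350.4 * 0.01 = 3.504 Hz. Combine: 10.355038 rad * 3.504 Hz = 36.284055 rad/s. 1 deg/s = 0.017453293 rad/s, so 36.284055 rad/s = 36.284055 / 0.017453293 = 2078.9232 deg/s ≈ 2079 deg/s (4 s.f.). Final answer: 2079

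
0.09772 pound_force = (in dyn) 1 pound_force = 4.4482216 N, so 0.09772 pound_force = 0.09772 * 4.4482216 = 0.43468022 N. 1 dyn = 1e-05 N, so 0.43468022 N = 0.43468022 / 1e-05 = 43468.022 dyn ≈ 4.347e+04 dyn (4 s.f.). Final answer: 4.347e+04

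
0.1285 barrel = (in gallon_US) 5.397. Check: 1 barrel = 0.15898729 m^3, so 0.1285 barrel = 0.1285 * 0.15898729 = 0.020429867 m^3. 1 gallon_US = 0.0037854118 m^3, so 0.020429867 m^3 = 0.020429867 / 0.0037854118 = 5.397 gallon_US.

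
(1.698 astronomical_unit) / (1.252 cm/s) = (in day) 1 astronomical_unit = 1.4959787e+11 m, so 1.698 astronomical_unit = 1.698 * 1.4959787e+11 = 2.5401718e+11 m. 1 cm/s = 0.01 m/s, so 1.252 cm/s = 1.252 * 0.01 = 0.01252 m/s. Combine: 2.5401718e+11 m / 0.01252 m/s = 2.0288912e+13 s. 1 day = 86400 s, so 2.0288912e+13 s = 2.0288912e+13 / 86400 = 2.3482538e+08 day ≈ 2.348e+08 day (4 s.f.). Final answer: 2.348e+08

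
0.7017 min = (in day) 0.0004873. Check: 1 min = 60 s, so 0.7017 min = 0.7017 * 60 = 42.102 s. 1 day = 86400 s, so 42.102 s = 42.102 / 86400 = 0.00048729167 day ≈ 0.0004873 day (4 s.f.).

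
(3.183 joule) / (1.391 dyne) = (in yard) 3.183 joule = 3.183 J. 1 dyne = 1e-05 N, so 1.391 dyne = 1.391 * 1e-05 = 1.391e-05 N. Combine: 3.183 J / 1.391e-05 N = 228828.18 m. 1 yard = 0.9144 m, so 228828.18 m = 228828.18 / 0.9144 = 250249.54 yard ≈ 2.502e+05 yard (4 s.f.). Final answer: 2.502e+05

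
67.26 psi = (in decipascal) 1 psi = 6894.7573 Pa, so 67.26 psi = 67.26 * 6894.7573 = 463741.38 Pa. 1 decipascal = 0.1 Pa, so 463741.38 Pa = 463741.38 / 0.1 = 4637413.8 decipascal ≈ 4.637e+06 decipascal (4 s.f.). Final answer: 4.637e+06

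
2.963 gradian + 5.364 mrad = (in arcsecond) 1.071e+04. Check: 1 gradian = 0.015707963 rad, so 2.963 gradian = 2.963 * 0.015707963 = 0.046542695 rad. 1 mrad = 0.001 rad, so 5.364 mrad = 5.364 * 0.001 = 0.005364 rad. Sum: 0.046542695 + 0.005364 = 0.051906695 rad. 1 arcsecond = 4.8481368e-06 rad, so 0.051906695 rad = 0.051906695 / 4.8481368e-06 = 10706.524 arcsecond ≈ 1.071e+04 arcsecond (4 s.f.).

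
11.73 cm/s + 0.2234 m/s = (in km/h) 1 cm/s = 0.01 m/s, so 11.73 cm/s = 11.73 * 0.01 = 0.1173 m/s. 0.2234 m/s is already in m/s. Sum: 0.1173 + 0.2234 = 0.3407 m/s. 1 km/h = 0.27777778 m/s, so 0.3407 m/s = 0.3407 / 0.27777778 = 1.22652 km/h ≈ 1.227 km/h (4 s.f.). Final answer: 1.227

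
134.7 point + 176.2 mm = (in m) 1 point = 0.00035277778 m, so 134.7 point = 134.7 * 0.00035277778 = 0.047519167 m. 1 mm = 0.001 m, so 176.2 mm = 176.2 * 0.001 = 0.1762 m. Sum: 0.047519167 + 0.1762 = 0.22371917 m. Result: 0.22371917 m ≈ 0.2237 m (4 s.f.). Final answer: 0.2237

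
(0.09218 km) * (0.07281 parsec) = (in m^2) 1 km = 1000 m, so 0.09218 km = 0.09218 * 1000 = 92.18 m. 1 parsec = 3.0856776e+16 m, so 0.07281 parsec = 0.07281 * 3.0856776e+16 = 2.2466818e+15 m. Combine: 92.18 m * 2.2466818e+15 m = 2.0709913e+17 m^2. Result: 2.0709913e+17 m^2 ≈ 2.071e+17 m^2 (4 s.f.). Final answer: 2.071e+17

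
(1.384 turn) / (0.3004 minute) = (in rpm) 1 turn = 6.2831853 rad, so 1.384 turn = 1.384 * 6.2831853 = 8.6959285 rad. 1 minute = 60 s, so 0.3004 minute = 0.3004 * 60 = 18.024 s. Combine: 8.6959285 rad / 18.024 s = 0.48246385 rad/s. 1 rpm = 0.10471976 rad/s, so 0.48246385 rad/s = 0.48246385 / 0.10471976 = 4.6071904 rpm ≈ 4.607 rpm (4 s.f.). Final answer: 4.607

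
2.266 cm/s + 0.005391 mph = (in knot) 0.04873. Check: 1 cm/s = 0.01 m/s, so 2.266 cm/s = 2.266 * 0.01 = 0.02266 m/s. 1 mph = 0.44704 m/s, so 0.005391 mph = 0.005391 * 0.44704 = 0.0024099926 m/s. Sum: 0.02266 + 0.0024099926 = 0.025069993 m/s. 1 knot = 0.51444444 m/s, so 0.025069993 m/s = 0.025069993 / 0.51444444 = 0.048732167 knot ≈ 0.04873 knot (4 s.f.).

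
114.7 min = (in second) 6882. Check: 1 min = 60 s, so 114.7 min = 114.7 * 60 = 6882 s. 6882 s = 6882 second.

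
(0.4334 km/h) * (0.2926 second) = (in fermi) 1 km/h = 0.27777778 m/s, so 0.4334 km/h = 0.4334 * 0.27777778 = 0.12038889 m/s. 0.2926 second = 0.2926 s. Combine: 0.12038889 m/s * 0.2926 s = 0.035225789 m. 1 fermi = 1e-15 m, so 0.035225789 m = 0.035225789 / 1e-15 = 3.5225789e+13 fermi ≈ 3.523e+13 fermi (4 s.f.). Final answer: 3.523e+13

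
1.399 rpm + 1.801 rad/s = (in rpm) 1 rpm = 0.10471976 rad/s, so 1.399 rpm = 1.399 * 0.10471976 = 0.14650294 rad/s. 1.801 rad/s is already in rad/s. Sum: 0.14650294 + 1.801 = 1.9475029 rad/s. 1 rpm = 0.10471976 rad/s, so 1.9475029 rad/s = 1.9475029 / 0.10471976 = 18.597283 rpm ≈ 18.6 rpm (4 s.f.). Final answer: 18.6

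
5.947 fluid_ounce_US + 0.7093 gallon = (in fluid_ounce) 1 fluid_ounce_US = 2.957353e-05 m^3, so 5.947 fluid_ounce_US = 5.947 * 2.957353e-05 = 0.00017587378 m^3. 1 gallon = 0.0037854118 m^3, so 0.7093 gallon = 0.7093 * 0.0037854118 = 0.0026849926 m^3. Sum: 0.00017587378 + 0.0026849926 = 0.0028608664 m^3. 1 fluid_ounce = 2.957353e-05 m^3, so 0.0028608664 m^3 = 0.0028608664 / 2.957353e-05 = 96.7374 fluid_ounce ≈ 96.74 fluid_ounce (4 s.f.). Final answer: 96.74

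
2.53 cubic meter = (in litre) 2530. Check: 2.53 cubic meter = 2.53 m^3. 1 litre = 0.001 m^3, so 2.53 m^3 = 2.53 / 0.001 = 2530 litre.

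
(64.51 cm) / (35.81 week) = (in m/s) 2.979e-08. Check: 1 cm = 0.01 m, so 64.51 cm = 64.51 * 0.01 = 0.6451 m. 1 week = 604800 s, so 35.81 week = 35.81 * 604800 = 21657888 s. Combine: 0.6451 m / 21657888 s = 2.9785914e-08 m/s. Result: 2.9785914e-08 m/s ≈ 2.979e-08 m/s (4 s.f.).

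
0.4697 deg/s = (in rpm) 1 deg/s = 0.017453293 rad/s, so 0.4697 deg/s = 0.4697 * 0.017453293 = 0.0081978115 rad/s. 1 rpm = 0.10471976 rad/s, so 0.0081978115 rad/s = 0.0081978115 / 0.10471976 = 0.078283333 rpm ≈ 0.07828 rpm (4 s.f.). Final answer: 0.07828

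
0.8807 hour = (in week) 0.005242. Check: 1 hour = 3600 s, so 0.8807 hour = 0.8807 * 3600 = 3170.52 s. 1 week = 604800 s, so 3170.52 s = 3170.52 / 604800 = 0.0052422619 week ≈ 0.005242 week (4 s.f.).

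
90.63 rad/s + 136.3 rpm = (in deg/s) 6011. Check: 90.63 rad/s is already in rad/s. 1 rpm = 0.10471976 rad/s, so 136.3 rpm = 136.3 * 0.10471976 = 14.273303 rad/s. Sum: 90.63 + 14.273303 = 104.9033 rad/s. 1 deg/s = 0.017453293 rad/s, so 104.9033 rad/s = 104.9033 / 0.017453293 = 6010.5165 deg/s ≈ 6011 deg/s (4 s.f.).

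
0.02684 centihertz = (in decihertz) 0.002684. Check: 1 centihertz = 0.01 Hz, so 0.02684 centihertz = 0.02684 * 0.01 = 0.0002684 Hz. 1 decihertz = 0.1 Hz, so 0.0002684 Hz = 0.0002684 / 0.1 = 0.002684 decihertz.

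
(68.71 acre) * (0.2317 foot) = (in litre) 1.964e+07. Check: 1 acre = 4046.8564 m^2, so 68.71 acre = 68.71 * 4046.8564 = 278059.5 m^2. 1 foot = 0.3048 m, so 0.2317 foot = 0.2317 * 0.3048 = 0.07062216 m. Combine: 278059.5 m^2 * 0.07062216 m = 19637.163 m^3. 1 litre = 0.001 m^3, so 19637.163 m^3 = 19637.163 / 0.001 = 19637163 litre ≈ 1.964e+07 litre (4 s.f.).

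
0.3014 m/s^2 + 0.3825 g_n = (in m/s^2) 0.3014 m/s^2 is already in m/s^2. 1 g_n = 9.80665 m/s^2, so 0.3825 g_n = 0.3825 * 9.80665 = 3.7510436 m/s^2. Sum: 0.3014 + 3.7510436 = 4.0524436 m/s^2. Result: 4.0524436 m/s^2 ≈ 4.052 m/s^2 (4 s.f.). Final answer: 4.052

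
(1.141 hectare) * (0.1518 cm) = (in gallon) 1 hectare = 10000 m^2, so 1.141 hectare = 1.141 * 10000 = 11410 m^2. 1 cm = 0.01 m, so 0.1518 cm = 0.1518 * 0.01 = 0.001518 m. Combine: 11410 m^2 * 0.001518 m = 17.32038 m^3. 1 gallon = 0.0037854118 m^3, so 17.32038 m^3 = 17.32038 / 0.0037854118 = 4575.5603 gallon ≈ 4576 gallon (4 s.f.). Final answer: 4576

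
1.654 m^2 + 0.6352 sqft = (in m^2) 1.713. Check: 1.654 m^2 is already in m^2. 1 sqft = 0.09290304 m^2, so 0.6352 sqft = 0.6352 * 0.09290304 = 0.059012011 m^2. Sum: 1.654 + 0.059012011 = 1.713012 m^2. Result: 1.713012 m^2 ≈ 1.713 m^2 (4 s.f.).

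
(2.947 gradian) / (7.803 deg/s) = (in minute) 0.005665. Check: 1 gradian = 0.015707963 rad, so 2.947 gradian = 2.947 * 0.015707963 = 0.046291368 rad. 1 deg/s = 0.017453293 rad/s, so 7.803 deg/s = 7.803 * 0.017453293 = 0.13618804 rad/s. Combine: 0.046291368 rad / 0.13618804 rad/s = 0.33990773 s. 1 minute = 60 s, so 0.33990773 s = 0.33990773 / 60 = 0.0056651288 minute ≈ 0.005665 minute (4 s.f.).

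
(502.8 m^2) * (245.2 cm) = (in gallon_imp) 2.712e+05. Check: 502.8 m^2 is already in m^2. 1 cm = 0.01 m, so 245.2 cm = 245.2 * 0.01 = 2.452 m. Combine: 502.8 m^2 * 2.452 m = 1232.8656 m^3. 1 gallon_imp = 0.00454609 m^3, so 1232.8656 m^3 = 1232.8656 / 0.00454609 = 271192.52 gallon_imp ≈ 2.712e+05 gallon_imp (4 s.f.).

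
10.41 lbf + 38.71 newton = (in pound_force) 19.11. Check: 1 lbf = 4.4482216 N, so 10.41 lbf = 10.41 * 4.4482216 = 46.305987 N. 38.71 newton = 38.71 N. Sum: 46.305987 + 38.71 = 85.015987 N. 1 pound_force = 4.4482216 N, so 85.015987 N = 85.015987 / 4.4482216 = 19.112354 pound_force ≈ 19.11 pound_force (4 s.f.).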